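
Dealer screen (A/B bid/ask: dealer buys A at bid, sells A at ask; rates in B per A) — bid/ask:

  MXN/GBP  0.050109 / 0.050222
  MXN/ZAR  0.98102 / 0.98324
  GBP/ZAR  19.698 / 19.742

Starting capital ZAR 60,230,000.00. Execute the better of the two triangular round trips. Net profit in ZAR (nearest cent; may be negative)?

Net profit: ZAR 233,209.13

Best loop ZAR → MXN → GBP → ZAR:
ZAR 60,230,000.00 ÷ 0.98324 (buy MXN at ask) = MXN 61,256,661.65
MXN 61,256,661.65 × 0.050109 (sell MXN at bid) = GBP 3,069,510.06
GBP 3,069,510.06 × 19.698 (sell GBP at bid) = ZAR 60,463,209.13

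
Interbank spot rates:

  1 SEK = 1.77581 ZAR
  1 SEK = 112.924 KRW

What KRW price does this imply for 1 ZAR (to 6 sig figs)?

ZAR/KRW = 63.5901

1 ZAR ÷ 1.77581 = 0.563123 SEK
0.563123 SEK × 112.924 = 63.5901 KRW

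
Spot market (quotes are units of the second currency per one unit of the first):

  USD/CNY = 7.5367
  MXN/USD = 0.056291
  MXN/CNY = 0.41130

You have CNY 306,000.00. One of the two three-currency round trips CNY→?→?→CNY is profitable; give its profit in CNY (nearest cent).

Profitable loop is CNY → MXN → USD → CNY:
CNY 306,000.00 ÷ 0.41130 = MXN 743,982.49
MXN 743,982.49 × 0.056291 = USD 41,879.52
USD 41,879.52 × 7.5367 = CNY 315,633.37
Profit = CNY 315,633.37 − CNY 306,000.00

Profit: CNY 9,633.37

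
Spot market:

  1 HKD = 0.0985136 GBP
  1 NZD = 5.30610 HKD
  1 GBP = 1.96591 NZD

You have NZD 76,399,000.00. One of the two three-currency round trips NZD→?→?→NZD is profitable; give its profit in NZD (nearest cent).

Profit: NZD 2,110,629.21

Profitable loop is NZD → HKD → GBP → NZD:
NZD 76,399,000.00 × 5.30610 = HKD 405,380,733.90
HKD 405,380,733.90 × 0.0985136 = GBP 39,935,515.47
GBP 39,935,515.47 × 1.96591 = NZD 78,509,629.21
Profit = NZD 78,509,629.21 − NZD 76,399,000.00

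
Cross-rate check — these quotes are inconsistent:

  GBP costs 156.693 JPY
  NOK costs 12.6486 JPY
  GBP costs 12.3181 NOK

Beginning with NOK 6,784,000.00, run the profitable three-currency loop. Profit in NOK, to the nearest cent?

Profitable loop is NOK → GBP → JPY → NOK:
NOK 6,784,000.00 ÷ 12.3181 = GBP 550,734.29
GBP 550,734.29 × 156.693 = JPY 86,296,207
JPY 86,296,207 ÷ 12.6486 = NOK 6,822,589.64
Profit = NOK 6,822,589.64 − NOK 6,784,000.00

Profit: NOK 38,589.64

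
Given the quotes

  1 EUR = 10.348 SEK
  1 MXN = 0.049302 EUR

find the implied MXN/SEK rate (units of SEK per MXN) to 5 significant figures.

MXN/SEK = 0.51018

1 MXN × 0.049302 = 0.049302 EUR
0.049302 EUR × 10.348 = 0.510177 SEK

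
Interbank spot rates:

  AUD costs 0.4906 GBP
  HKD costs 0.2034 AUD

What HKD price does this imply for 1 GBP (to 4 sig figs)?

1 GBP ÷ 0.4906 = 2.03832 AUD
2.03832 AUD ÷ 0.2034 = 10.0212 HKD

GBP/HKD = 10.02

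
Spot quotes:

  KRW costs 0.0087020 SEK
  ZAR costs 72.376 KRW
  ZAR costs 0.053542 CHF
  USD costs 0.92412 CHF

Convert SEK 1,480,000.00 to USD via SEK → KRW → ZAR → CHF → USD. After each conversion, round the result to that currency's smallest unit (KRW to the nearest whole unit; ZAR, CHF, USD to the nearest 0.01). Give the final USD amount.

USD 136,148.94

SEK 1,480,000.00 ÷ 0.0087020 = KRW 170,075,845
KRW 170,075,845 ÷ 72.376 = ZAR 2,349,892.85
ZAR 2,349,892.85 × 0.053542 = CHF 125,817.96
CHF 125,817.96 ÷ 0.92412 = USD 136,148.94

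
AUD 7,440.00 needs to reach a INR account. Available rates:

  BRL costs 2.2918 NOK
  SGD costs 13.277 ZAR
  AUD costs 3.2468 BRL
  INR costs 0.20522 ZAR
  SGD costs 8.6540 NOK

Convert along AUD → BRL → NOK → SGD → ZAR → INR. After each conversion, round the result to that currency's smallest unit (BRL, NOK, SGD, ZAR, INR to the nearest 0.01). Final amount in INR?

INR 413,874.67

AUD 7,440.00 × 3.2468 = BRL 24,156.19
BRL 24,156.19 × 2.2918 = NOK 55,361.16
NOK 55,361.16 ÷ 8.6540 = SGD 6,397.18
SGD 6,397.18 × 13.277 = ZAR 84,935.36
ZAR 84,935.36 ÷ 0.20522 = INR 413,874.67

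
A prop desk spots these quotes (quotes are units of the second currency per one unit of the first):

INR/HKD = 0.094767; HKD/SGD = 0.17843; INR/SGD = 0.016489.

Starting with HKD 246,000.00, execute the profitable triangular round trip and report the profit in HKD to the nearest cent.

Profit: HKD 6,270.11

Profitable loop is HKD → SGD → INR → HKD:
HKD 246,000.00 × 0.17843 = SGD 43,893.78
SGD 43,893.78 ÷ 0.016489 = INR 2,662,003.76
INR 2,662,003.76 × 0.094767 = HKD 252,270.11
Profit = HKD 252,270.11 − HKD 246,000.00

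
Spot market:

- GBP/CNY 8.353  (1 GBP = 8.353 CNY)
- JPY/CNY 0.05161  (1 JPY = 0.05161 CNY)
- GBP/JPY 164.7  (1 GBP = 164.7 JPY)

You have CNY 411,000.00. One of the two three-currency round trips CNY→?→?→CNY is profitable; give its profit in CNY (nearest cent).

Profit: CNY 7,241.19

Profitable loop is CNY → GBP → JPY → CNY:
CNY 411,000.00 ÷ 8.353 = GBP 49,203.88
GBP 49,203.88 × 164.7 = JPY 8,103,879
JPY 8,103,879 × 0.05161 = CNY 418,241.19
Profit = CNY 418,241.19 − CNY 411,000.00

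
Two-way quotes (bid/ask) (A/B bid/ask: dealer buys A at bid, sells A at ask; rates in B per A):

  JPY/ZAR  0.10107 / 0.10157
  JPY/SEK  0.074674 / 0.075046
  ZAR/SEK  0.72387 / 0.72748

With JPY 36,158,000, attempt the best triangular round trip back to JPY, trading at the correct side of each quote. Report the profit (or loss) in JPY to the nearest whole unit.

Best loop JPY → SEK → ZAR → JPY:
JPY 36,158,000 × 0.074674 (sell JPY at bid) = SEK 2,700,062.49
SEK 2,700,062.49 ÷ 0.72748 (buy ZAR at ask) = ZAR 3,711,528.14
ZAR 3,711,528.14 ÷ 0.10157 (buy JPY at ask) = JPY 36,541,579

Net profit: JPY 383,579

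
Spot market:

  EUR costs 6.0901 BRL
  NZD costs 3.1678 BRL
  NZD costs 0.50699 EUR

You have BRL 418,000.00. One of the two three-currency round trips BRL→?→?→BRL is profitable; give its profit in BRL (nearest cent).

Profit: BRL 10,854.74

Profitable loop is BRL → EUR → NZD → BRL:
BRL 418,000.00 ÷ 6.0901 = EUR 68,635.98
EUR 68,635.98 ÷ 0.50699 = NZD 135,379.36
NZD 135,379.36 × 3.1678 = BRL 428,854.74
Profit = BRL 428,854.74 − BRL 418,000.00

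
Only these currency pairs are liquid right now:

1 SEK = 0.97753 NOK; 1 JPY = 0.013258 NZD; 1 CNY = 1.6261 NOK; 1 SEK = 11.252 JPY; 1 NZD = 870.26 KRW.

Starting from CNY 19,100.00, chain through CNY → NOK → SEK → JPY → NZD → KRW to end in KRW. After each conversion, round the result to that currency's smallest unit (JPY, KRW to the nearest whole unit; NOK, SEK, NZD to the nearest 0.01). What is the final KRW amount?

KRW 4,124,832

CNY 19,100.00 × 1.6261 = NOK 31,058.51
NOK 31,058.51 ÷ 0.97753 = SEK 31,772.44
SEK 31,772.44 × 11.252 = JPY 357,503
JPY 357,503 × 0.013258 = NZD 4,739.77
NZD 4,739.77 × 870.26 = KRW 4,124,832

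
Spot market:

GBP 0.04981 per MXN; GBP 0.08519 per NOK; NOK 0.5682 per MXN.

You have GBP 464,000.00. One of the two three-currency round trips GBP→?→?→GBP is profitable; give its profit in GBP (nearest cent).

Profitable loop is GBP → NOK → MXN → GBP:
GBP 464,000.00 ÷ 0.08519 = NOK 5,446,648.67
NOK 5,446,648.67 ÷ 0.5682 = MXN 9,585,794.91
MXN 9,585,794.91 × 0.04981 = GBP 477,468.44
Profit = GBP 477,468.44 − GBP 464,000.00

Profit: GBP 13,468.44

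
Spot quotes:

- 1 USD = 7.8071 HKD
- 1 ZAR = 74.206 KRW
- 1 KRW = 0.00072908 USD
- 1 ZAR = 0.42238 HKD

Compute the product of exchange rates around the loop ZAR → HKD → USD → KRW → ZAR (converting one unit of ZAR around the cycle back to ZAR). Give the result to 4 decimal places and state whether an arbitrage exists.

Around ZAR → HKD → USD → KRW → ZAR: 1 × 0.42238 ÷ 7.8071 ÷ 0.00072908 ÷ 74.206 = 0.999999
Product ≈ 1 (deviation 0.000%, within rounding noise).

1.0000 (no arbitrage)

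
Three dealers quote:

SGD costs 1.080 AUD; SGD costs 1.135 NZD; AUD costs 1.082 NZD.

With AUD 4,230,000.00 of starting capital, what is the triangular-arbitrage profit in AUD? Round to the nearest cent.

Profitable loop is AUD → NZD → SGD → AUD:
AUD 4,230,000.00 × 1.082 = NZD 4,576,860.00
NZD 4,576,860.00 ÷ 1.135 = SGD 4,032,475.77
SGD 4,032,475.77 × 1.080 = AUD 4,355,073.83
Profit = AUD 4,355,073.83 − AUD 4,230,000.00

Profit: AUD 125,073.83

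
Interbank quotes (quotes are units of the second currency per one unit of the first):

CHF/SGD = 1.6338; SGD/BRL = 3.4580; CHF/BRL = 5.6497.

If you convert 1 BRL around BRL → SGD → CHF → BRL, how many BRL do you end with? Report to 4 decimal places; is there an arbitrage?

1.0000 (no arbitrage)

Around BRL → SGD → CHF → BRL: 1 ÷ 3.4580 ÷ 1.6338 × 5.6497 = 1.000003
Product ≈ 1 (deviation 0.000%, within rounding noise).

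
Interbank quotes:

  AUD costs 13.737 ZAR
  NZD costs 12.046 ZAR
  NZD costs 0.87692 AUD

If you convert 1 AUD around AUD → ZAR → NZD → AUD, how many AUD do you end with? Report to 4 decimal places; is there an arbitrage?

Around AUD → ZAR → NZD → AUD: 1 × 13.737 ÷ 12.046 × 0.87692 = 1.000021
Product ≈ 1 (deviation 0.002%, within rounding noise).

1.0000 (no arbitrage)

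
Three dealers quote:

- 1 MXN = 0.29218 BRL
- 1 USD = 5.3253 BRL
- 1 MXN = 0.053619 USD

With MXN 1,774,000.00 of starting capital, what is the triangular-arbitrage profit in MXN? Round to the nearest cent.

Profit: MXN 41,270.34

Profitable loop is MXN → BRL → USD → MXN:
MXN 1,774,000.00 × 0.29218 = BRL 518,327.32
BRL 518,327.32 ÷ 5.3253 = USD 97,332.98
USD 97,332.98 ÷ 0.053619 = MXN 1,815,270.34
Profit = MXN 1,815,270.34 − MXN 1,774,000.00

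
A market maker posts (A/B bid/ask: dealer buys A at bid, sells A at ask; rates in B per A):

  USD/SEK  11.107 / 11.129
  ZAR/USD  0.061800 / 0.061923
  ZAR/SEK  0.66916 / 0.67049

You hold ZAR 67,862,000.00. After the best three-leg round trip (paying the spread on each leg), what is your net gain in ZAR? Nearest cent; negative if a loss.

Best loop ZAR → USD → SEK → ZAR:
ZAR 67,862,000.00 × 0.061800 (sell ZAR at bid) = USD 4,193,871.60
USD 4,193,871.60 × 11.107 (sell USD at bid) = SEK 46,581,331.86
SEK 46,581,331.86 ÷ 0.67049 (buy ZAR at ask) = ZAR 69,473,566.89

Net profit: ZAR 1,611,566.89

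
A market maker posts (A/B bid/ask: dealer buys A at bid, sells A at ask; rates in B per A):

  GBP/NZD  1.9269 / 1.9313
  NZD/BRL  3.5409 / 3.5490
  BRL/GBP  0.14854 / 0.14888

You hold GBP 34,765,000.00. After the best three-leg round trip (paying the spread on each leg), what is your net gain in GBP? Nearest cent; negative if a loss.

Best loop GBP → NZD → BRL → GBP:
GBP 34,765,000.00 × 1.9269 (sell GBP at bid) = NZD 66,988,678.50
NZD 66,988,678.50 × 3.5409 (sell NZD at bid) = BRL 237,200,211.70
BRL 237,200,211.70 × 0.14854 (sell BRL at bid) = GBP 35,233,719.45

Net profit: GBP 468,719.45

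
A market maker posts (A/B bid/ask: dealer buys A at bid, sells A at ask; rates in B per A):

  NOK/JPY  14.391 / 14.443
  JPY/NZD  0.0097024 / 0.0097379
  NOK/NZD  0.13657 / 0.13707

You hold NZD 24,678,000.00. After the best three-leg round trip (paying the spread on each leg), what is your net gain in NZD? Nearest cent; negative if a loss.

Best loop NZD → NOK → JPY → NZD:
NZD 24,678,000.00 ÷ 0.13707 (buy NOK at ask) = NOK 180,039,395.93
NOK 180,039,395.93 × 14.391 (sell NOK at bid) = JPY 2,590,946,947
JPY 2,590,946,947 × 0.0097024 (sell JPY at bid) = NZD 25,138,403.66

Net profit: NZD 460,403.66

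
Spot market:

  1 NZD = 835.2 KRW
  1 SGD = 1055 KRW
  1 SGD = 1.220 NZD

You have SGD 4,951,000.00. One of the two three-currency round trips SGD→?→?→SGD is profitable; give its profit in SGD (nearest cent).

Profitable loop is SGD → KRW → NZD → SGD:
SGD 4,951,000.00 × 1055 = KRW 5,223,305,000
KRW 5,223,305,000 ÷ 835.2 = NZD 6,253,957.14
NZD 6,253,957.14 ÷ 1.220 = SGD 5,126,194.37
Profit = SGD 5,126,194.37 − SGD 4,951,000.00

Profit: SGD 175,194.37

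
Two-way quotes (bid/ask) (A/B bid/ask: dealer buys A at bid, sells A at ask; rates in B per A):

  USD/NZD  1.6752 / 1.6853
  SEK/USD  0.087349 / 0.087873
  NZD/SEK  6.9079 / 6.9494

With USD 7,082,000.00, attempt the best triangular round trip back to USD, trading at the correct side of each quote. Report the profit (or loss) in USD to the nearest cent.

Best loop USD → NZD → SEK → USD:
USD 7,082,000.00 × 1.6752 (sell USD at bid) = NZD 11,863,766.40
NZD 11,863,766.40 × 6.9079 (sell NZD at bid) = SEK 81,953,711.91
SEK 81,953,711.91 × 0.087349 (sell SEK at bid) = USD 7,158,574.78

Net profit: USD 76,574.78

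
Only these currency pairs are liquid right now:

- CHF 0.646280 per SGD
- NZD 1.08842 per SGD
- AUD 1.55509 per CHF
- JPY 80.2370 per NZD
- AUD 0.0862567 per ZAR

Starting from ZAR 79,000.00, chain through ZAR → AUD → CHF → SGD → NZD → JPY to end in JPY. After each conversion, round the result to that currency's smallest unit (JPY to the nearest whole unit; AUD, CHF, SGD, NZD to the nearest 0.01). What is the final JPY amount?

JPY 592,127

ZAR 79,000.00 × 0.0862567 = AUD 6,814.28
AUD 6,814.28 ÷ 1.55509 = CHF 4,381.92
CHF 4,381.92 ÷ 0.646280 = SGD 6,780.22
SGD 6,780.22 × 1.08842 = NZD 7,379.73
NZD 7,379.73 × 80.2370 = JPY 592,127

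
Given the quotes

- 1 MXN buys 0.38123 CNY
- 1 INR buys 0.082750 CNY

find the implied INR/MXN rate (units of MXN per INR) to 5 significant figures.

1 INR × 0.082750 = 0.08275 CNY
0.08275 CNY ÷ 0.38123 = 0.217061 MXN

INR/MXN = 0.21706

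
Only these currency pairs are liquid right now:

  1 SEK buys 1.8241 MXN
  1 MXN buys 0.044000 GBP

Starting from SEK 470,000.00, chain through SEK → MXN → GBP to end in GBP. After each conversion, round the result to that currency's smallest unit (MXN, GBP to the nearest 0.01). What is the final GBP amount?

GBP 37,722.39

SEK 470,000.00 × 1.8241 = MXN 857,327.00
MXN 857,327.00 × 0.044000 = GBP 37,722.39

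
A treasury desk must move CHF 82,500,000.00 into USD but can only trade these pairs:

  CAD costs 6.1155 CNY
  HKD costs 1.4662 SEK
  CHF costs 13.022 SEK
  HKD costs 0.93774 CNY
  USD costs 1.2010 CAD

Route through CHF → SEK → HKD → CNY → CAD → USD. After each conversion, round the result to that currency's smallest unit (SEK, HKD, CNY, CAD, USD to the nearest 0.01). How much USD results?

USD 93,550,451.53

CHF 82,500,000.00 × 13.022 = SEK 1,074,315,000.00
SEK 1,074,315,000.00 ÷ 1.4662 = HKD 732,720,638.38
HKD 732,720,638.38 × 0.93774 = CNY 687,101,451.43
CNY 687,101,451.43 ÷ 6.1155 = CAD 112,354,092.29
CAD 112,354,092.29 ÷ 1.2010 = USD 93,550,451.53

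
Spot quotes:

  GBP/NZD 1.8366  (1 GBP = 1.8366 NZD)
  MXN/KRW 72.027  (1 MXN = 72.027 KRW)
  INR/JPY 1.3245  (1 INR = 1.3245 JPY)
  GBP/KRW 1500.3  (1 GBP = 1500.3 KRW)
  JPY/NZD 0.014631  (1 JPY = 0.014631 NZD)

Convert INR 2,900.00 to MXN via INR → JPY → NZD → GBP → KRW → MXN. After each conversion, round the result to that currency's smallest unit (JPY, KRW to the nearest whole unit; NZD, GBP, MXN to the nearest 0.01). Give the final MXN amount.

INR 2,900.00 × 1.3245 = JPY 3,841
JPY 3,841 × 0.014631 = NZD 56.20
NZD 56.20 ÷ 1.8366 = GBP 30.60
GBP 30.60 × 1500.3 = KRW 45,909
KRW 45,909 ÷ 72.027 = MXN 637.39

MXN 637.39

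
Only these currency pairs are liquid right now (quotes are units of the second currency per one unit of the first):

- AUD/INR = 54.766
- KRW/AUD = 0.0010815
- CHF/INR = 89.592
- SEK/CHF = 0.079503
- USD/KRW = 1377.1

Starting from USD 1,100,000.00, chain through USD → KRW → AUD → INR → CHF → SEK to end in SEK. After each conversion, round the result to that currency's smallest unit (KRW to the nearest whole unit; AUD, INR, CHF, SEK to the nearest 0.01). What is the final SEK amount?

SEK 12,596,299.01

USD 1,100,000.00 × 1377.1 = KRW 1,514,810,000
KRW 1,514,810,000 × 0.0010815 = AUD 1,638,267.01
AUD 1,638,267.01 × 54.766 = INR 89,721,331.07
INR 89,721,331.07 ÷ 89.592 = CHF 1,001,443.56
CHF 1,001,443.56 ÷ 0.079503 = SEK 12,596,299.01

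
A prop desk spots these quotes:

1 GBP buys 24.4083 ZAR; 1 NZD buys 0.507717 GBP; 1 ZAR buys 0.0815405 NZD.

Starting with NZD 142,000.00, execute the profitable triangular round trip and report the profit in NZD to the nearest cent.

Profit: NZD 1,489.77

Profitable loop is NZD → GBP → ZAR → NZD:
NZD 142,000.00 × 0.507717 = GBP 72,095.81
GBP 72,095.81 × 24.4083 = ZAR 1,759,736.26
ZAR 1,759,736.26 × 0.0815405 = NZD 143,489.77
Profit = NZD 143,489.77 − NZD 142,000.00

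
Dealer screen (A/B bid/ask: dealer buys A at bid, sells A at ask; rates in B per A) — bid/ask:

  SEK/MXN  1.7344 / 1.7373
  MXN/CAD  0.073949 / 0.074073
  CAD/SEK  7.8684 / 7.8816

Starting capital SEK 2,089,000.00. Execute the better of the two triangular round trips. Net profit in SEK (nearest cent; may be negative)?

Net profit: SEK 19,173.94

Best loop SEK → MXN → CAD → SEK:
SEK 2,089,000.00 × 1.7344 (sell SEK at bid) = MXN 3,623,161.60
MXN 3,623,161.60 × 0.073949 (sell MXN at bid) = CAD 267,929.18
CAD 267,929.18 × 7.8684 (sell CAD at bid) = SEK 2,108,173.94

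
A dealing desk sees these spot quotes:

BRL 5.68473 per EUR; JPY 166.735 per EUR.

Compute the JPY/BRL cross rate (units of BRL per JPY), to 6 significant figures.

1 JPY ÷ 166.735 = 0.00599754 EUR
0.00599754 EUR × 5.68473 = 0.0340944 BRL

JPY/BRL = 0.0340944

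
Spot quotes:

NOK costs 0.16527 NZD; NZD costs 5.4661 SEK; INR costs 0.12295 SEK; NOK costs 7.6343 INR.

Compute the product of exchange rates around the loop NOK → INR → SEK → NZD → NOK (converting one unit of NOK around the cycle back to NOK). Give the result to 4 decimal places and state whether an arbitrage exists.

Around NOK → INR → SEK → NZD → NOK: 1 × 7.6343 × 0.12295 ÷ 5.4661 ÷ 0.16527 = 1.039025
Product > 1; profitable direction is NOK → INR → SEK → NZD → NOK.

1.0390 (arbitrage exists)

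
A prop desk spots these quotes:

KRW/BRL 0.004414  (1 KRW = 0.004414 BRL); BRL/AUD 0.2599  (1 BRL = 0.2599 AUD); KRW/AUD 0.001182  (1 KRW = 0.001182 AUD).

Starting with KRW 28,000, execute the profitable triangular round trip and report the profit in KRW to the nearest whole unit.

Profitable loop is KRW → AUD → BRL → KRW:
KRW 28,000 × 0.001182 = AUD 33.10
AUD 33.10 ÷ 0.2599 = BRL 127.34
BRL 127.34 ÷ 0.004414 = KRW 28,849
Profit = KRW 28,849 − KRW 28,000

Profit: KRW 849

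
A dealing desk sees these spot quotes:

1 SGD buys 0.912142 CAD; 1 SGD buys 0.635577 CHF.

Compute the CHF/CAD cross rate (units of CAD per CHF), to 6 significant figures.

1 CHF ÷ 0.635577 = 1.57337 SGD
1.57337 SGD × 0.912142 = 1.43514 CAD

CHF/CAD = 1.43514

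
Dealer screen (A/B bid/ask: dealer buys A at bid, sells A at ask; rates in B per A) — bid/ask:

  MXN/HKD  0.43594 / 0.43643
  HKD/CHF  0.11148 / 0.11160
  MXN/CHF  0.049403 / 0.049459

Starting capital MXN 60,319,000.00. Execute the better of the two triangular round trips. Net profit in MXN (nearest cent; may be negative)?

Net profit: MXN 863,703.66

Best loop MXN → CHF → HKD → MXN:
MXN 60,319,000.00 × 0.049403 (sell MXN at bid) = CHF 2,979,939.56
CHF 2,979,939.56 ÷ 0.11160 (buy HKD at ask) = HKD 26,701,967.36
HKD 26,701,967.36 ÷ 0.43643 (buy MXN at ask) = MXN 61,182,703.66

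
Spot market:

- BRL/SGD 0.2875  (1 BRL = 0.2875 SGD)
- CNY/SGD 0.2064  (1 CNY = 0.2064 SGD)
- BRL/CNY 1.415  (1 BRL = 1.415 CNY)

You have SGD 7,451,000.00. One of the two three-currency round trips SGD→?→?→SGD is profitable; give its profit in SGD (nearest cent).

Profit: SGD 118,075.67

Profitable loop is SGD → BRL → CNY → SGD:
SGD 7,451,000.00 ÷ 0.2875 = BRL 25,916,521.74
BRL 25,916,521.74 × 1.415 = CNY 36,671,878.26
CNY 36,671,878.26 × 0.2064 = SGD 7,569,075.67
Profit = SGD 7,569,075.67 − SGD 7,451,000.00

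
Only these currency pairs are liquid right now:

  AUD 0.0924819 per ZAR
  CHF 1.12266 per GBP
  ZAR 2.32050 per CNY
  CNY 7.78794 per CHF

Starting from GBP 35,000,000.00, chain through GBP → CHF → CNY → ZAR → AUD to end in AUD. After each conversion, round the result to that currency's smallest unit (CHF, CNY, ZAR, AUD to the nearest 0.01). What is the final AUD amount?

AUD 65,671,540.93

GBP 35,000,000.00 × 1.12266 = CHF 39,293,100.00
CHF 39,293,100.00 × 7.78794 = CNY 306,012,305.21
CNY 306,012,305.21 × 2.32050 = ZAR 710,101,554.24
ZAR 710,101,554.24 × 0.0924819 = AUD 65,671,540.93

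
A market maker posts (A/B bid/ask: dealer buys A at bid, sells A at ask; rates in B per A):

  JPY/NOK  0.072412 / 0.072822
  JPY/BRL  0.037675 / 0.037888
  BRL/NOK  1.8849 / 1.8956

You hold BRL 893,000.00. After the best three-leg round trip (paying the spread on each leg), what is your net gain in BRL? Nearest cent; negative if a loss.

Best loop BRL → JPY → NOK → BRL:
BRL 893,000.00 ÷ 0.037888 (buy JPY at ask) = JPY 23,569,468
JPY 23,569,468 × 0.072412 (sell JPY at bid) = NOK 1,706,712.31
NOK 1,706,712.31 ÷ 1.8956 (buy BRL at ask) = BRL 900,354.67

Net profit: BRL 7,354.67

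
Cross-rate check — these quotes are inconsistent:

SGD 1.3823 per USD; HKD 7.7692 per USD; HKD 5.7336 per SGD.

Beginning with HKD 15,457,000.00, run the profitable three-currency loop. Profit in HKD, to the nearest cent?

Profit: HKD 311,072.38

Profitable loop is HKD → USD → SGD → HKD:
HKD 15,457,000.00 ÷ 7.7692 = USD 1,989,522.73
USD 1,989,522.73 × 1.3823 = SGD 2,750,117.27
SGD 2,750,117.27 × 5.7336 = HKD 15,768,072.38
Profit = HKD 15,768,072.38 − HKD 15,457,000.00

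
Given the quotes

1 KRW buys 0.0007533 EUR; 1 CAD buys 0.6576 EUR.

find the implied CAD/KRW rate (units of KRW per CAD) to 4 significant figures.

1 CAD × 0.6576 = 0.6576 EUR
0.6576 EUR ÷ 0.0007533 = 872.959 KRW

CAD/KRW = 873.0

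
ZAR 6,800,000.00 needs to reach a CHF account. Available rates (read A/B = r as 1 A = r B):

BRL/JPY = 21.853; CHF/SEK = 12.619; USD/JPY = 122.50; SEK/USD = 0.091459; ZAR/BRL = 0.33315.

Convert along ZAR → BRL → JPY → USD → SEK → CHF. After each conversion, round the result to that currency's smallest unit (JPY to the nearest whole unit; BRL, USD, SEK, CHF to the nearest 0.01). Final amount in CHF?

ZAR 6,800,000.00 × 0.33315 = BRL 2,265,420.00
BRL 2,265,420.00 × 21.853 = JPY 49,506,223
JPY 49,506,223 ÷ 122.50 = USD 404,132.43
USD 404,132.43 ÷ 0.091459 = SEK 4,418,727.85
SEK 4,418,727.85 ÷ 12.619 = CHF 350,164.66

CHF 350,164.66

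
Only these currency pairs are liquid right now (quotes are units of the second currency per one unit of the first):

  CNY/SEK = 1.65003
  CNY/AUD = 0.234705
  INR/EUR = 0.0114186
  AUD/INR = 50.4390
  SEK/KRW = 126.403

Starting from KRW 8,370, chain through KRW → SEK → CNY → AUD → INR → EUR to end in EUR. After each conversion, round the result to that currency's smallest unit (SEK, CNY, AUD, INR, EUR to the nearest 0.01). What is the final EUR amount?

KRW 8,370 ÷ 126.403 = SEK 66.22
SEK 66.22 ÷ 1.65003 = CNY 40.13
CNY 40.13 × 0.234705 = AUD 9.42
AUD 9.42 × 50.4390 = INR 475.14
INR 475.14 × 0.0114186 = EUR 5.43

EUR 5.43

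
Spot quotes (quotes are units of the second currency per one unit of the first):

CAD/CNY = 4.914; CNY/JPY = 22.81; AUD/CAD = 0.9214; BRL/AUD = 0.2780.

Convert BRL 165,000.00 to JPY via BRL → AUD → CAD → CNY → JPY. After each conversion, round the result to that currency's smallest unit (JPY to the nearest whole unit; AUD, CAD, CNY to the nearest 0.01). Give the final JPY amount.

JPY 4,737,371

BRL 165,000.00 × 0.2780 = AUD 45,870.00
AUD 45,870.00 × 0.9214 = CAD 42,264.62
CAD 42,264.62 × 4.914 = CNY 207,688.34
CNY 207,688.34 × 22.81 = JPY 4,737,371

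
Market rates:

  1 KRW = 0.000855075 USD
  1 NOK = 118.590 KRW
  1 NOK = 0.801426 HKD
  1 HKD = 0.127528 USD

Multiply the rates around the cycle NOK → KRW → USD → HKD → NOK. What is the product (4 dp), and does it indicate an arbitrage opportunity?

0.9922 (arbitrage exists)

Around NOK → KRW → USD → HKD → NOK: 1 × 118.590 × 0.000855075 ÷ 0.127528 ÷ 0.801426 = 0.992164
Product < 1; profitable direction is NOK → HKD → USD → KRW → NOK.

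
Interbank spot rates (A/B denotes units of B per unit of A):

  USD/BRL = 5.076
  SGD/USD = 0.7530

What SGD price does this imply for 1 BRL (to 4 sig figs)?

BRL/SGD = 0.2616

1 BRL ÷ 5.076 = 0.197006 USD
0.197006 USD ÷ 0.7530 = 0.261628 SGD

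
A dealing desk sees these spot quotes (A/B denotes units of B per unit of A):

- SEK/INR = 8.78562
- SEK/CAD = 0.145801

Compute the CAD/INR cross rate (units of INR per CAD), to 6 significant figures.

1 CAD ÷ 0.145801 = 6.85866 SEK
6.85866 SEK × 8.78562 = 60.2576 INR

CAD/INR = 60.2576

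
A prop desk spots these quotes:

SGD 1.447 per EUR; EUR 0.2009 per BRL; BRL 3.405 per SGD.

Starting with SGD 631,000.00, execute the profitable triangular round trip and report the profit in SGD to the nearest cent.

Profit: SGD 6,475.91

Profitable loop is SGD → EUR → BRL → SGD:
SGD 631,000.00 ÷ 1.447 = EUR 436,074.64
EUR 436,074.64 ÷ 0.2009 = BRL 2,170,605.46
BRL 2,170,605.46 ÷ 3.405 = SGD 637,475.91
Profit = SGD 637,475.91 − SGD 631,000.00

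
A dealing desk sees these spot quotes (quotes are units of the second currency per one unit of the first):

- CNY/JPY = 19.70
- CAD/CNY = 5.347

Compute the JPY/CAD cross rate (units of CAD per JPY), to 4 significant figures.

JPY/CAD = 0.009493

1 JPY ÷ 19.70 = 0.0507614 CNY
0.0507614 CNY ÷ 5.347 = 0.00949344 CAD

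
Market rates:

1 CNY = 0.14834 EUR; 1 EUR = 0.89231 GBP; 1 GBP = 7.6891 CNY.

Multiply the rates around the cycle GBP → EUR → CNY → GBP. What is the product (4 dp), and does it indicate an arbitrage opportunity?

0.9825 (arbitrage exists)

Around GBP → EUR → CNY → GBP: 1 ÷ 0.89231 ÷ 0.14834 ÷ 7.6891 = 0.982540
Product < 1; profitable direction is GBP → CNY → EUR → GBP.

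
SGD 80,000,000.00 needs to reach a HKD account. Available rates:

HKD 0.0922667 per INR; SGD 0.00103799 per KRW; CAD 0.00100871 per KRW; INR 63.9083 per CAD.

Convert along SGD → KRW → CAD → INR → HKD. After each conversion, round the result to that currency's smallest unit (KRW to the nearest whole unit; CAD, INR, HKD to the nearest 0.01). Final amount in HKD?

SGD 80,000,000.00 ÷ 0.00103799 = KRW 77,072,033,449
KRW 77,072,033,449 × 0.00100871 = CAD 77,743,330.86
CAD 77,743,330.86 × 63.9083 = INR 4,968,444,111.60
INR 4,968,444,111.60 × 0.0922667 = HKD 458,421,942.31

HKD 458,421,942.31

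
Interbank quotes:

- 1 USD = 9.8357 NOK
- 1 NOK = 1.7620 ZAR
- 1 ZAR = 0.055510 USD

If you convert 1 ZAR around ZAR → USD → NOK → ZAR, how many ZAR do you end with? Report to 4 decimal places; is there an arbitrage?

Around ZAR → USD → NOK → ZAR: 1 × 0.055510 × 9.8357 × 1.7620 = 0.962016
Product < 1; profitable direction is ZAR → NOK → USD → ZAR.

0.9620 (arbitrage exists)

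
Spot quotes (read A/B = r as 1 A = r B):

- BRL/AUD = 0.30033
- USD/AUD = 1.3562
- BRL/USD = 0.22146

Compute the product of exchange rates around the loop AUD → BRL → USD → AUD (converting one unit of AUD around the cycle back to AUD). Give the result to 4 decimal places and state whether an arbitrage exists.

Around AUD → BRL → USD → AUD: 1 ÷ 0.30033 × 0.22146 × 1.3562 = 1.000047
Product ≈ 1 (deviation 0.005%, within rounding noise).

1.0000 (no arbitrage)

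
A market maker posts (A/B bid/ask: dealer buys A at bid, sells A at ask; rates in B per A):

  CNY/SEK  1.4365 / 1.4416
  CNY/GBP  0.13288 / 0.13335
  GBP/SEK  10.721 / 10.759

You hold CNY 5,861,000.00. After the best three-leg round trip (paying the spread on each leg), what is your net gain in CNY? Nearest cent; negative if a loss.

Best loop CNY → SEK → GBP → CNY:
CNY 5,861,000.00 × 1.4365 (sell CNY at bid) = SEK 8,419,326.50
SEK 8,419,326.50 ÷ 10.759 (buy GBP at ask) = GBP 782,538.01
GBP 782,538.01 ÷ 0.13335 (buy CNY at ask) = CNY 5,868,301.57

Net profit: CNY 7,301.57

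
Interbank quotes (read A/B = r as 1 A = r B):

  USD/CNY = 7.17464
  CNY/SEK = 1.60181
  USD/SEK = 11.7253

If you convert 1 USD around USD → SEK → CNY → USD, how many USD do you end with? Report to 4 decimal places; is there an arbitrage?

Around USD → SEK → CNY → USD: 1 × 11.7253 ÷ 1.60181 ÷ 7.17464 = 1.020265
Product > 1; profitable direction is USD → SEK → CNY → USD.

1.0203 (arbitrage exists)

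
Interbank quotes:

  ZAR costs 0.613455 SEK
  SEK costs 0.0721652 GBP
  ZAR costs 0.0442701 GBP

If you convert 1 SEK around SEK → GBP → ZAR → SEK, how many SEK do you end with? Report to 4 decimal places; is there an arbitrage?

Around SEK → GBP → ZAR → SEK: 1 × 0.0721652 ÷ 0.0442701 × 0.613455 = 1.000000
Product ≈ 1 (deviation 0.000%, within rounding noise).

1.0000 (no arbitrage)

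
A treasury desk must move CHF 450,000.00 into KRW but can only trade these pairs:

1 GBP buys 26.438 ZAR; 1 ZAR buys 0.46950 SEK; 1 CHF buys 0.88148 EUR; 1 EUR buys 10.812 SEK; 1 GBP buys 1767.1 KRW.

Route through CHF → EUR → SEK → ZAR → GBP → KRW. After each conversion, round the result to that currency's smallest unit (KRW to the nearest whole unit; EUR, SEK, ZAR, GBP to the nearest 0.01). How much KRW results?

KRW 610,559,433

CHF 450,000.00 × 0.88148 = EUR 396,666.00
EUR 396,666.00 × 10.812 = SEK 4,288,752.79
SEK 4,288,752.79 ÷ 0.46950 = ZAR 9,134,723.73
ZAR 9,134,723.73 ÷ 26.438 = GBP 345,514.93
GBP 345,514.93 × 1767.1 = KRW 610,559,433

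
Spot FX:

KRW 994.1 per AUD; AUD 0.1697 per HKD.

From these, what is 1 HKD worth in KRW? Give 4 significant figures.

HKD/KRW = 168.7

1 HKD × 0.1697 = 0.1697 AUD
0.1697 AUD × 994.1 = 168.699 KRW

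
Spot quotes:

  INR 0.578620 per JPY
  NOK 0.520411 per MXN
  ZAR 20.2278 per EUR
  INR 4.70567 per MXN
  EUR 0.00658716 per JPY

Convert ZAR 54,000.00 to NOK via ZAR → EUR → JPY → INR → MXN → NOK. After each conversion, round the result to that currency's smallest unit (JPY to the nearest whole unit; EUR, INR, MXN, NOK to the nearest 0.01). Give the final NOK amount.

NOK 25,933.74

ZAR 54,000.00 ÷ 20.2278 = EUR 2,669.59
EUR 2,669.59 ÷ 0.00658716 = JPY 405,272
JPY 405,272 × 0.578620 = INR 234,498.48
INR 234,498.48 ÷ 4.70567 = MXN 49,833.18
MXN 49,833.18 × 0.520411 = NOK 25,933.74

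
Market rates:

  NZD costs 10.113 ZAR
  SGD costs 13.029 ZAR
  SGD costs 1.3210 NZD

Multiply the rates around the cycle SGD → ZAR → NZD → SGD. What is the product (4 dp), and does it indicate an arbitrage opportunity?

Around SGD → ZAR → NZD → SGD: 1 × 13.029 ÷ 10.113 ÷ 1.3210 = 0.975278
Product < 1; profitable direction is SGD → NZD → ZAR → SGD.

0.9753 (arbitrage exists)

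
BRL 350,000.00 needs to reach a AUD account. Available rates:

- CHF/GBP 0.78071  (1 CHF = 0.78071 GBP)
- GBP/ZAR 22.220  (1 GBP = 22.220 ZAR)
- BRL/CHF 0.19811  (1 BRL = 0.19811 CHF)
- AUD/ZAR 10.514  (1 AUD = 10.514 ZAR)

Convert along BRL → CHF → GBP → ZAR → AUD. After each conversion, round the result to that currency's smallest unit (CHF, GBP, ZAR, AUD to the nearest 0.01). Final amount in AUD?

AUD 114,403.75

BRL 350,000.00 × 0.19811 = CHF 69,338.50
CHF 69,338.50 × 0.78071 = GBP 54,133.26
GBP 54,133.26 × 22.220 = ZAR 1,202,841.04
ZAR 1,202,841.04 ÷ 10.514 = AUD 114,403.75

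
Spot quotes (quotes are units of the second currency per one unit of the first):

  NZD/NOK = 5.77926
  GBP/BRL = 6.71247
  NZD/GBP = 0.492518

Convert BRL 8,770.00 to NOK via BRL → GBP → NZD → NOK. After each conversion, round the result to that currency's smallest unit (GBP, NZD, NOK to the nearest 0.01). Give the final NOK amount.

BRL 8,770.00 ÷ 6.71247 = GBP 1,306.52
GBP 1,306.52 ÷ 0.492518 = NZD 2,652.74
NZD 2,652.74 × 5.77926 = NOK 15,330.87

NOK 15,330.87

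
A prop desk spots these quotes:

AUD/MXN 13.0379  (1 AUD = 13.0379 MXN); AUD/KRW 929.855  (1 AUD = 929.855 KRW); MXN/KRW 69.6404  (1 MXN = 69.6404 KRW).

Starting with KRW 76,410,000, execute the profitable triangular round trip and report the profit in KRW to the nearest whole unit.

Profit: KRW 1,842,195

Profitable loop is KRW → MXN → AUD → KRW:
KRW 76,410,000 ÷ 69.6404 = MXN 1,097,207.94
MXN 1,097,207.94 ÷ 13.0379 = AUD 84,155.27
AUD 84,155.27 × 929.855 = KRW 78,252,195
Profit = KRW 78,252,195 − KRW 76,410,000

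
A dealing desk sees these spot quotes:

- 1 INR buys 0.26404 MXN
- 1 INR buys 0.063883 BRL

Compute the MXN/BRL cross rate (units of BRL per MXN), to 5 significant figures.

MXN/BRL = 0.24194

1 MXN ÷ 0.26404 = 3.7873 INR
3.7873 INR × 0.063883 = 0.241944 BRL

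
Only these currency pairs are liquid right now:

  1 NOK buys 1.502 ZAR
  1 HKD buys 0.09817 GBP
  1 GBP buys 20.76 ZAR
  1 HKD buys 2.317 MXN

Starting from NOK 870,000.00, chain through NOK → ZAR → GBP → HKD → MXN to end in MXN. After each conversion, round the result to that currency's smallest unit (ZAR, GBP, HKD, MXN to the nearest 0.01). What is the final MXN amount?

NOK 870,000.00 × 1.502 = ZAR 1,306,740.00
ZAR 1,306,740.00 ÷ 20.76 = GBP 62,945.09
GBP 62,945.09 ÷ 0.09817 = HKD 641,184.58
HKD 641,184.58 × 2.317 = MXN 1,485,624.67

MXN 1,485,624.67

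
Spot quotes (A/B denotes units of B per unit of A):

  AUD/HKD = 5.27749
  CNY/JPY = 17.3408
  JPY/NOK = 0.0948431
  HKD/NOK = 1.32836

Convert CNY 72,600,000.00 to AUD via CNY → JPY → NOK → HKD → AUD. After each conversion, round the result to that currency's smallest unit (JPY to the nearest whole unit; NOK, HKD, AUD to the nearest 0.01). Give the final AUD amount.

AUD 17,032,103.29

CNY 72,600,000.00 × 17.3408 = JPY 1,258,942,080
JPY 1,258,942,080 × 0.0948431 = NOK 119,401,969.59
NOK 119,401,969.59 ÷ 1.32836 = HKD 89,886,754.79
HKD 89,886,754.79 ÷ 5.27749 = AUD 17,032,103.29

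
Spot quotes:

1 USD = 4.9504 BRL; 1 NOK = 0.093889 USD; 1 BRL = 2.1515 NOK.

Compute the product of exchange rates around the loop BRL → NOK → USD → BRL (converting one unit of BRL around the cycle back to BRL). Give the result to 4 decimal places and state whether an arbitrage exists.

Around BRL → NOK → USD → BRL: 1 × 2.1515 × 0.093889 × 4.9504 = 0.999992
Product ≈ 1 (deviation 0.001%, within rounding noise).

1.0000 (no arbitrage)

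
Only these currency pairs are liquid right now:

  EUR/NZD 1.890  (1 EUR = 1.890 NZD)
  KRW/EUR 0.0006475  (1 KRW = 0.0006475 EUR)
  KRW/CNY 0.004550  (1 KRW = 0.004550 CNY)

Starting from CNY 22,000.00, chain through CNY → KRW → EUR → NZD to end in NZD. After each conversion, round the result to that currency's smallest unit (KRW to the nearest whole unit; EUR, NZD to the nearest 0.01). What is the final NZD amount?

NZD 5,917.16

CNY 22,000.00 ÷ 0.004550 = KRW 4,835,165
KRW 4,835,165 × 0.0006475 = EUR 3,130.77
EUR 3,130.77 × 1.890 = NZD 5,917.16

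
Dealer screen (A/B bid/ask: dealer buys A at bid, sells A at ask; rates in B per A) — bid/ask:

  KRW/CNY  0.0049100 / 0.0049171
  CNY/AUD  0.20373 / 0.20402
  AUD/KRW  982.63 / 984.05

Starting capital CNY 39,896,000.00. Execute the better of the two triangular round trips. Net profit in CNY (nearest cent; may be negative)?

Net profit: CNY 517,866.79

Best loop CNY → KRW → AUD → CNY:
CNY 39,896,000.00 ÷ 0.0049171 (buy KRW at ask) = KRW 8,113,725,570
KRW 8,113,725,570 ÷ 984.05 (buy AUD at ask) = AUD 8,245,237.10
AUD 8,245,237.10 ÷ 0.20402 (buy CNY at ask) = CNY 40,413,866.79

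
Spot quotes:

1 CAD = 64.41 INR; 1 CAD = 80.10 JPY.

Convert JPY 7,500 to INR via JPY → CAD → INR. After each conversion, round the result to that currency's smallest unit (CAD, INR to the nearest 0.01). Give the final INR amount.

JPY 7,500 ÷ 80.10 = CAD 93.63
CAD 93.63 × 64.41 = INR 6,030.71

INR 6,030.71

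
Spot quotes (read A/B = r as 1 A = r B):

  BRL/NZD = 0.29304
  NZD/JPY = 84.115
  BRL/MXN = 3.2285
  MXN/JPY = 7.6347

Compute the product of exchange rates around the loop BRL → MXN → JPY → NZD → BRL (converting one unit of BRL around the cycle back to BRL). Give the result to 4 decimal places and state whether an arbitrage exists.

Around BRL → MXN → JPY → NZD → BRL: 1 × 3.2285 × 7.6347 ÷ 84.115 ÷ 0.29304 = 0.999983
Product ≈ 1 (deviation 0.002%, within rounding noise).

1.0000 (no arbitrage)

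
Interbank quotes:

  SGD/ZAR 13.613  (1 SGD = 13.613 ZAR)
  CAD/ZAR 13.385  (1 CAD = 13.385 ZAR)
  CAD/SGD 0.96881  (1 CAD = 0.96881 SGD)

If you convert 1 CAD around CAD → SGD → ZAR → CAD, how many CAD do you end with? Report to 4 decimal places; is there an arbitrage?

0.9853 (arbitrage exists)

Around CAD → SGD → ZAR → CAD: 1 × 0.96881 × 13.613 ÷ 13.385 = 0.985313
Product < 1; profitable direction is CAD → ZAR → SGD → CAD.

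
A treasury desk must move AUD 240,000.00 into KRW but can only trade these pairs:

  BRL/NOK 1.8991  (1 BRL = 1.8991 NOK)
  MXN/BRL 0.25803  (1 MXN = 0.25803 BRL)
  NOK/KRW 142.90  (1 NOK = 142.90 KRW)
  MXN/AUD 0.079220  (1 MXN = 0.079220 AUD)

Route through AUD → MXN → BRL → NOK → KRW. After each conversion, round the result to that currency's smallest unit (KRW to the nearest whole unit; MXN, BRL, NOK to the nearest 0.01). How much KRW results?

KRW 212,142,005

AUD 240,000.00 ÷ 0.079220 = MXN 3,029,538.00
MXN 3,029,538.00 × 0.25803 = BRL 781,711.69
BRL 781,711.69 × 1.8991 = NOK 1,484,548.67
NOK 1,484,548.67 × 142.90 = KRW 212,142,005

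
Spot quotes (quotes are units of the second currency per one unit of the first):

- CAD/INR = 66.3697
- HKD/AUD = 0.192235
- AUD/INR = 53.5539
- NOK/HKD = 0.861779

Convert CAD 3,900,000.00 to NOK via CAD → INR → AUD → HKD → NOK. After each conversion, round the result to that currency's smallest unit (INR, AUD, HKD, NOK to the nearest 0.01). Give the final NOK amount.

CAD 3,900,000.00 × 66.3697 = INR 258,841,830.00
INR 258,841,830.00 ÷ 53.5539 = AUD 4,833,295.61
AUD 4,833,295.61 ÷ 0.192235 = HKD 25,142,641.09
HKD 25,142,641.09 ÷ 0.861779 = NOK 29,175,277.06

NOK 29,175,277.06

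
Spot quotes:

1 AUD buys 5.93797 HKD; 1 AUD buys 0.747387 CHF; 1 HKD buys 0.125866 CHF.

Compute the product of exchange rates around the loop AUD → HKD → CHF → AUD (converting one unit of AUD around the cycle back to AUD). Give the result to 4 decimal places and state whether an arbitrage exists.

1.0000 (no arbitrage)

Around AUD → HKD → CHF → AUD: 1 × 5.93797 × 0.125866 ÷ 0.747387 = 1.000002
Product ≈ 1 (deviation 0.000%, within rounding noise).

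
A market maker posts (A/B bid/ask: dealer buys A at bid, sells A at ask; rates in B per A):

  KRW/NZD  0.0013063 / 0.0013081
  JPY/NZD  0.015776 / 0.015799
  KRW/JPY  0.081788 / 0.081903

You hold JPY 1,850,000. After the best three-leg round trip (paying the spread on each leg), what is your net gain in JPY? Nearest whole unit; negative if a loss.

Best loop JPY → KRW → NZD → JPY:
JPY 1,850,000 ÷ 0.081903 (buy KRW at ask) = KRW 22,587,695
KRW 22,587,695 × 0.0013063 (sell KRW at bid) = NZD 29,506.31
NZD 29,506.31 ÷ 0.015799 (buy JPY at ask) = JPY 1,867,606

Net profit: JPY 17,606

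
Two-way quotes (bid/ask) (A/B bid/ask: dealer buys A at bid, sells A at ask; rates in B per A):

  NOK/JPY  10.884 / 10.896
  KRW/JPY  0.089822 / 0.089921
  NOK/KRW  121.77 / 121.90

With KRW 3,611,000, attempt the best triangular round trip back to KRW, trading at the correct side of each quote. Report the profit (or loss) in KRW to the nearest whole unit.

Best loop KRW → JPY → NOK → KRW:
KRW 3,611,000 × 0.089822 (sell KRW at bid) = JPY 324,347
JPY 324,347 ÷ 10.896 (buy NOK at ask) = NOK 29,767.55
NOK 29,767.55 × 121.77 (sell NOK at bid) = KRW 3,624,795

Net profit: KRW 13,795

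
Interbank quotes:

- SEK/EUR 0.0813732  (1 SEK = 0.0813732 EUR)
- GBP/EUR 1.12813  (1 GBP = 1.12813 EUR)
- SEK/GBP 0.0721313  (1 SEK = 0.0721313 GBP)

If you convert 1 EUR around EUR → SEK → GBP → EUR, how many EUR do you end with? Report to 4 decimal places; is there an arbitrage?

Around EUR → SEK → GBP → EUR: 1 ÷ 0.0813732 × 0.0721313 × 1.12813 = 1.000003
Product ≈ 1 (deviation 0.000%, within rounding noise).

1.0000 (no arbitrage)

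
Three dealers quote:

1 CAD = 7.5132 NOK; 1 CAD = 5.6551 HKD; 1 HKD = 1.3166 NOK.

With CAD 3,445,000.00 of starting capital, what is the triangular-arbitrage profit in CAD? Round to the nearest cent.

Profitable loop is CAD → NOK → HKD → CAD:
CAD 3,445,000.00 × 7.5132 = NOK 25,882,974.00
NOK 25,882,974.00 ÷ 1.3166 = HKD 19,658,950.33
HKD 19,658,950.33 ÷ 5.6551 = CAD 3,476,322.32
Profit = CAD 3,476,322.32 − CAD 3,445,000.00

Profit: CAD 31,322.32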